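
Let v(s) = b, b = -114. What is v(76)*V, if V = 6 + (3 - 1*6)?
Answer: -342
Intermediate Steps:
v(s) = -114
V = 3 (V = 6 + (3 - 6) = 6 - 3 = 3)
v(76)*V = -114*3 = -342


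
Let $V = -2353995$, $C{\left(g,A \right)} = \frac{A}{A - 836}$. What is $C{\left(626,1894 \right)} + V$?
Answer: $- \frac{1245262408}{529} \approx -2.354 \cdot 10^{6}$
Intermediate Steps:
$C{\left(g,A \right)} = \frac{A}{-836 + A}$
$C{\left(626,1894 \right)} + V = \frac{1894}{-836 + 1894} - 2353995 = \frac{1894}{1058} - 2353995 = 1894 \cdot \frac{1}{1058} - 2353995 = \frac{947}{529} - 2353995 = - \frac{1245262408}{529}$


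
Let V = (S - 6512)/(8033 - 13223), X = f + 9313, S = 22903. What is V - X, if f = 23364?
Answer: -169610021/5190 ≈ -32680.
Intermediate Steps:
X = 32677 (X = 23364 + 9313 = 32677)
V = -16391/5190 (V = (22903 - 6512)/(8033 - 13223) = 16391/(-5190) = 16391*(-1/5190) = -16391/5190 ≈ -3.1582)
V - X = -16391/5190 - 1*32677 = -16391/5190 - 32677 = -169610021/5190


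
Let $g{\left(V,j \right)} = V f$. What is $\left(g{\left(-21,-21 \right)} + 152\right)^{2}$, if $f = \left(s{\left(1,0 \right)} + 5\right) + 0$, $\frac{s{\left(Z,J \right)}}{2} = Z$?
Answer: $25$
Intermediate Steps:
$s{\left(Z,J \right)} = 2 Z$
$f = 7$ ($f = \left(2 \cdot 1 + 5\right) + 0 = \left(2 + 5\right) + 0 = 7 + 0 = 7$)
$g{\left(V,j \right)} = 7 V$ ($g{\left(V,j \right)} = V 7 = 7 V$)
$\left(g{\left(-21,-21 \right)} + 152\right)^{2} = \left(7 \left(-21\right) + 152\right)^{2} = \left(-147 + 152\right)^{2} = 5^{2} = 25$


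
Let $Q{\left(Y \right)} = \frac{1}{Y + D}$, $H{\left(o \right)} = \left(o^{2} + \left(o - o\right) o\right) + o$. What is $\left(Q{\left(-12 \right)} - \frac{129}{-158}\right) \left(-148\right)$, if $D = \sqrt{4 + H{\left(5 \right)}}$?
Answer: $- \frac{454878}{4345} + \frac{74 \sqrt{34}}{55} \approx -96.845$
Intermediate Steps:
$H{\left(o \right)} = o + o^{2}$ ($H{\left(o \right)} = \left(o^{2} + 0 o\right) + o = \left(o^{2} + 0\right) + o = o^{2} + o = o + o^{2}$)
$D = \sqrt{34}$ ($D = \sqrt{4 + 5 \left(1 + 5\right)} = \sqrt{4 + 5 \cdot 6} = \sqrt{4 + 30} = \sqrt{34} \approx 5.8309$)
$Q{\left(Y \right)} = \frac{1}{Y + \sqrt{34}}$
$\left(Q{\left(-12 \right)} - \frac{129}{-158}\right) \left(-148\right) = \left(\frac{1}{-12 + \sqrt{34}} - \frac{129}{-158}\right) \left(-148\right) = \left(\frac{1}{-12 + \sqrt{34}} - - \frac{129}{158}\right) \left(-148\right) = \left(\frac{1}{-12 + \sqrt{34}} + \frac{129}{158}\right) \left(-148\right) = \left(\frac{129}{158} + \frac{1}{-12 + \sqrt{34}}\right) \left(-148\right) = - \frac{9546}{79} - \frac{148}{-12 + \sqrt{34}}$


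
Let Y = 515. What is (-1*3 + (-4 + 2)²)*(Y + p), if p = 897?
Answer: 1412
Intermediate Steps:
(-1*3 + (-4 + 2)²)*(Y + p) = (-1*3 + (-4 + 2)²)*(515 + 897) = (-3 + (-2)²)*1412 = (-3 + 4)*1412 = 1*1412 = 1412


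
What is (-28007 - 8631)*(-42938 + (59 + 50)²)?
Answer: 1137866366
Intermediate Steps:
(-28007 - 8631)*(-42938 + (59 + 50)²) = -36638*(-42938 + 109²) = -36638*(-42938 + 11881) = -36638*(-31057) = 1137866366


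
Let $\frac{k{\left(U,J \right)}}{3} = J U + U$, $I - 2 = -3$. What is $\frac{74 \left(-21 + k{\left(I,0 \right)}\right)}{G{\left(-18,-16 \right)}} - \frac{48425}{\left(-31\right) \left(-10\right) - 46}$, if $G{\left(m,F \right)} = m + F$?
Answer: $- \frac{588793}{4488} \approx -131.19$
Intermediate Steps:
$I = -1$ ($I = 2 - 3 = -1$)
$k{\left(U,J \right)} = 3 U + 3 J U$ ($k{\left(U,J \right)} = 3 \left(J U + U\right) = 3 \left(U + J U\right) = 3 U + 3 J U$)
$G{\left(m,F \right)} = F + m$
$\frac{74 \left(-21 + k{\left(I,0 \right)}\right)}{G{\left(-18,-16 \right)}} - \frac{48425}{\left(-31\right) \left(-10\right) - 46} = \frac{74 \left(-21 + 3 \left(-1\right) \left(1 + 0\right)\right)}{-16 - 18} - \frac{48425}{\left(-31\right) \left(-10\right) - 46} = \frac{74 \left(-21 + 3 \left(-1\right) 1\right)}{-34} - \frac{48425}{310 - 46} = 74 \left(-21 - 3\right) \left(- \frac{1}{34}\right) - \frac{48425}{264} = 74 \left(-24\right) \left(- \frac{1}{34}\right) - \frac{48425}{264} = \left(-1776\right) \left(- \frac{1}{34}\right) - \frac{48425}{264} = \frac{888}{17} - \frac{48425}{264} = - \frac{588793}{4488}$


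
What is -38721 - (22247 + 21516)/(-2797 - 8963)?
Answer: -455315197/11760 ≈ -38717.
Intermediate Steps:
-38721 - (22247 + 21516)/(-2797 - 8963) = -38721 - 43763/(-11760) = -38721 - 43763*(-1)/11760 = -38721 - 1*(-43763/11760) = -38721 + 43763/11760 = -455315197/11760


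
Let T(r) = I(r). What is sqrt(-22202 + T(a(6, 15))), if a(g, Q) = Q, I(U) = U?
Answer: I*sqrt(22187) ≈ 148.95*I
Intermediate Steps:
T(r) = r
sqrt(-22202 + T(a(6, 15))) = sqrt(-22202 + 15) = sqrt(-22187) = I*sqrt(22187)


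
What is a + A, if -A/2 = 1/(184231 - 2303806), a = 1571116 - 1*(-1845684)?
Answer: 7242163860002/2119575 ≈ 3.4168e+6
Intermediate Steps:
a = 3416800 (a = 1571116 + 1845684 = 3416800)
A = 2/2119575 (A = -2/(184231 - 2303806) = -2/(-2119575) = -2*(-1/2119575) = 2/2119575 ≈ 9.4359e-7)
a + A = 3416800 + 2/2119575 = 7242163860002/2119575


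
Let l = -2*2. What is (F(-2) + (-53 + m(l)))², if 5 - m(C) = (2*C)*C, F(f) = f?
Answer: 6724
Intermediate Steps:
l = -4
m(C) = 5 - 2*C² (m(C) = 5 - 2*C*C = 5 - 2*C²)
(F(-2) + (-53 + m(l)))² = (-2 + (-53 + (5 - 2*(-4)²)))² = (-2 + (-53 + (5 - 2*16)))² = (-2 + (-53 + (5 - 32)))² = (-2 + (-53 - 27))² = (-2 - 80)² = (-82)² = 6724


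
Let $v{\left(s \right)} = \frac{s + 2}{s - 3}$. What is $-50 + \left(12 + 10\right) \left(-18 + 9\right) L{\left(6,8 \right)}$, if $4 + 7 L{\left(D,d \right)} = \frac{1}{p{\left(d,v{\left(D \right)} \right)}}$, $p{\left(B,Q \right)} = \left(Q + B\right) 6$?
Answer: $\frac{14045}{224} \approx 62.701$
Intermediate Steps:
$v{\left(s \right)} = \frac{2 + s}{-3 + s}$
$p{\left(B,Q \right)} = 6 B + 6 Q$ ($p{\left(B,Q \right)} = \left(B + Q\right) 6 = 6 B + 6 Q$)
$L{\left(D,d \right)} = - \frac{4}{7} + \frac{1}{7 \left(6 d + \frac{6 \left(2 + D\right)}{-3 + D}\right)}$ ($L{\left(D,d \right)} = - \frac{4}{7} + \frac{1}{7 \left(6 d + 6 \frac{2 + D}{-3 + D}\right)} = - \frac{4}{7} + \frac{1}{7 \left(6 d + \frac{6 \left(2 + D\right)}{-3 + D}\right)}$)
$-50 + \left(12 + 10\right) \left(-18 + 9\right) L{\left(6,8 \right)} = -50 + \left(12 + 10\right) \left(-18 + 9\right) \frac{-51 - 138 - 192 \left(-3 + 6\right)}{42 \left(2 + 6 + 8 \left(-3 + 6\right)\right)} = -50 + 22 \left(-9\right) \frac{-51 - 138 - 192 \cdot 3}{42 \left(2 + 6 + 8 \cdot 3\right)} = -50 - 198 \frac{-51 - 138 - 576}{42 \left(2 + 6 + 24\right)} = -50 - 198 \cdot \frac{1}{42} \cdot \frac{1}{32} \left(-765\right) = -50 - - \frac{25245}{224} = -50 + \frac{25245}{224} = \frac{14045}{224}$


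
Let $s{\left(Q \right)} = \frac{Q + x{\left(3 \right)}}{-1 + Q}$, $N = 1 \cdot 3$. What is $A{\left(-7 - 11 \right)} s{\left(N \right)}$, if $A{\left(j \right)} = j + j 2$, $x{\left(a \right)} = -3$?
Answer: $0$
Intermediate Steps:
$A{\left(j \right)} = 3 j$ ($A{\left(j \right)} = j + 2 j = 3 j$)
$N = 3$
$s{\left(Q \right)} = \frac{-3 + Q}{-1 + Q}$ ($s{\left(Q \right)} = \frac{Q - 3}{-1 + Q} = \frac{-3 + Q}{-1 + Q}$)
$A{\left(-7 - 11 \right)} s{\left(N \right)} = 3 \left(-7 - 11\right) \frac{-3 + 3}{-1 + 3} = 3 \left(-18\right) \frac{1}{2} \cdot 0 = - 54 \cdot \frac{1}{2} \cdot 0 = \left(-54\right) 0 = 0$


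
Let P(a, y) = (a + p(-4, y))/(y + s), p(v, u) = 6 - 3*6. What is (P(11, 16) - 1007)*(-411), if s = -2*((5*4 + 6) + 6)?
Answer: 6621895/16 ≈ 4.1387e+5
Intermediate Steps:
p(v, u) = -12 (p(v, u) = 6 - 18 = -12)
s = -64 (s = -2*((20 + 6) + 6) = -2*(26 + 6) = -2*32 = -64)
P(a, y) = (-12 + a)/(-64 + y) (P(a, y) = (a - 12)/(y - 64) = (-12 + a)/(-64 + y))
(P(11, 16) - 1007)*(-411) = ((-12 + 11)/(-64 + 16) - 1007)*(-411) = (-1/(-48) - 1007)*(-411) = (-1/48*(-1) - 1007)*(-411) = (1/48 - 1007)*(-411) = -48335/48*(-411) = 6621895/16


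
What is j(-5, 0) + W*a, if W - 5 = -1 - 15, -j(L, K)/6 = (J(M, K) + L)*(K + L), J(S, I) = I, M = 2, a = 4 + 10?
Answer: -304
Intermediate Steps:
a = 14
j(L, K) = -6*(K + L)² (j(L, K) = -6*(K + L)*(K + L) = -6*(K + L)²)
W = -11 (W = 5 + (-1 - 15) = 5 - 16 = -11)
j(-5, 0) + W*a = (-6*0² - 6*(-5)² - 12*0*(-5)) - 11*14 = (-6*0 - 6*25 + 0) - 154 = (0 - 150 + 0) - 154 = -150 - 154 = -304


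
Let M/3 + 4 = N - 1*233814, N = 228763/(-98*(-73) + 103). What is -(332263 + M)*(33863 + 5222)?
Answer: 34896818136610/2419 ≈ 1.4426e+10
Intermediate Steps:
N = 228763/7257 (N = 228763/(7154 + 103) = 228763/7257 ≈ 31.523)
M = -1696588463/2419 (M = -12 + 3*(228763/7257 - 1*233814) = -12 + 3*(228763/7257 - 233814) = -12 + 3*(-1696559435/7257) = -12 - 1696559435/2419 = -1696588463/2419 ≈ -7.0136e+5)
-(332263 + M)*(33863 + 5222) = -(332263 - 1696588463/2419)*(33863 + 5222) = -(-892844266)*39085/2419 = -1*(-34896818136610/2419) = 34896818136610/2419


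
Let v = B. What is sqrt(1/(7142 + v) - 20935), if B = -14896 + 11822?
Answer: I*sqrt(9623484427)/678 ≈ 144.69*I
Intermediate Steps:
B = -3074
v = -3074
sqrt(1/(7142 + v) - 20935) = sqrt(1/(7142 - 3074) - 20935) = sqrt(1/4068 - 20935) = sqrt(-85163579/4068) = I*sqrt(9623484427)/678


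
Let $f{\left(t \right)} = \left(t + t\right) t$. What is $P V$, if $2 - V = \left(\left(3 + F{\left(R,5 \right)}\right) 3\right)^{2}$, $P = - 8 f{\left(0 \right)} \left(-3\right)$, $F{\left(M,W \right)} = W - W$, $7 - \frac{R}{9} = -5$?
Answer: $0$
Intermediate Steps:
$R = 108$ ($R = 63 - -45 = 63 + 45 = 108$)
$F{\left(M,W \right)} = 0$
$f{\left(t \right)} = 2 t^{2}$ ($f{\left(t \right)} = 2 t t = 2 t^{2}$)
$P = 0$ ($P = - 8 \cdot 2 \cdot 0^{2} \left(-3\right) = - 8 \cdot 2 \cdot 0 \left(-3\right) = \left(-8\right) 0 \left(-3\right) = 0 \left(-3\right) = 0$)
$V = -79$ ($V = 2 - \left(\left(3 + 0\right) 3\right)^{2} = 2 - \left(3 \cdot 3\right)^{2} = 2 - 9^{2} = 2 - 81 = -79$)
$P V = 0 \left(-79\right) = 0$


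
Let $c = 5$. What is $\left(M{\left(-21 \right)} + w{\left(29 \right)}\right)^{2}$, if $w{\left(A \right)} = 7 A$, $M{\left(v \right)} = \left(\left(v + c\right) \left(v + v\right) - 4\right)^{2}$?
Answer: $199297066329$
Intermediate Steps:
$M{\left(v \right)} = \left(-4 + 2 v \left(5 + v\right)\right)^{2}$ ($M{\left(v \right)} = \left(\left(v + 5\right) \left(v + v\right) - 4\right)^{2} = \left(\left(5 + v\right) 2 v - 4\right)^{2} = \left(2 v \left(5 + v\right) - 4\right)^{2} = \left(-4 + 2 v \left(5 + v\right)\right)^{2}$)
$\left(M{\left(-21 \right)} + w{\left(29 \right)}\right)^{2} = \left(4 \left(-2 + \left(-21\right)^{2} + 5 \left(-21\right)\right)^{2} + 7 \cdot 29\right)^{2} = \left(4 \left(-2 + 441 - 105\right)^{2} + 203\right)^{2} = \left(4 \cdot 334^{2} + 203\right)^{2} = \left(4 \cdot 111556 + 203\right)^{2} = \left(446224 + 203\right)^{2} = 446427^{2} = 199297066329$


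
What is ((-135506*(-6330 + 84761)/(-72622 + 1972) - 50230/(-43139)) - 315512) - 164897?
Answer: -502848513272348/1523885175 ≈ -3.2998e+5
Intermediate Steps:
((-135506*(-6330 + 84761)/(-72622 + 1972) - 50230/(-43139)) - 315512) - 164897 = ((-135506/((-70650/78431)) - 50230*(-1/43139)) - 315512) - 164897 = ((-135506/((-70650*1/78431)) + 50230/43139) - 315512) - 164897 = ((-135506/(-70650/78431) + 50230/43139) - 315512) - 164897 = ((-135506*(-78431/70650) + 50230/43139) - 315512) - 164897 = ((5313935543/35325 + 50230/43139) - 315512) - 164897 = (229239639764227/1523885175 - 315512) - 164897 = -251564419570373/1523885175 - 164897 = -502848513272348/1523885175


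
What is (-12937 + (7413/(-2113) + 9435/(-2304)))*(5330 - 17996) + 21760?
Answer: 44350174415287/270464 ≈ 1.6398e+8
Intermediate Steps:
(-12937 + (7413/(-2113) + 9435/(-2304)))*(5330 - 17996) + 21760 = (-12937 + (7413*(-1/2113) + 9435*(-1/2304)))*(-12666) + 21760 = (-12937 + (-7413/2113 - 3145/768))*(-12666) + 21760 = (-12937 - 12338569/1622784)*(-12666) + 21760 = -21006295177/1622784*(-12666) + 21760 = 44344289118647/270464 + 21760 = 44350174415287/270464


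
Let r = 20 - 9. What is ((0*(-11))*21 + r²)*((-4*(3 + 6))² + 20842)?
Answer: 2678698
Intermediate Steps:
r = 11
((0*(-11))*21 + r²)*((-4*(3 + 6))² + 20842) = ((0*(-11))*21 + 11²)*((-4*(3 + 6))² + 20842) = (0*21 + 121)*((-4*9)² + 20842) = (0 + 121)*((-36)² + 20842) = 121*(1296 + 20842) = 121*22138 = 2678698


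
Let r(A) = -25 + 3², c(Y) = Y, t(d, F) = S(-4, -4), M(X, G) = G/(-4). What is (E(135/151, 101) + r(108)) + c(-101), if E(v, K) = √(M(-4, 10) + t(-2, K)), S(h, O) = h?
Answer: -117 + I*√26/2 ≈ -117.0 + 2.5495*I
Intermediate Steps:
M(X, G) = -G/4 (M(X, G) = G*(-¼) = -G/4)
t(d, F) = -4
r(A) = -16 (r(A) = -25 + 9 = -16)
E(v, K) = I*√26/2 (E(v, K) = √(-¼*10 - 4) = √(-5/2 - 4) = √(-13/2) = I*√26/2)
(E(135/151, 101) + r(108)) + c(-101) = (I*√26/2 - 16) - 101 = (-16 + I*√26/2) - 101 = -117 + I*√26/2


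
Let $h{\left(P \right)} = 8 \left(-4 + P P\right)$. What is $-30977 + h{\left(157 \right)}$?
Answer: $166183$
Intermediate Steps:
$h{\left(P \right)} = -32 + 8 P^{2}$ ($h{\left(P \right)} = 8 \left(-4 + P^{2}\right) = -32 + 8 P^{2}$)
$-30977 + h{\left(157 \right)} = -30977 - \left(32 - 8 \cdot 157^{2}\right) = -30977 + \left(-32 + 8 \cdot 24649\right) = -30977 + \left(-32 + 197192\right) = -30977 + 197160 = 166183$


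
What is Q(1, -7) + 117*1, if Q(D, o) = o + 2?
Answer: 112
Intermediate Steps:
Q(D, o) = 2 + o
Q(1, -7) + 117*1 = (2 - 7) + 117*1 = -5 + 117 = 112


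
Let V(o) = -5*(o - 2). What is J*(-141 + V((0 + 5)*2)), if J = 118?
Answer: -21358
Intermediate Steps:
V(o) = 10 - 5*o (V(o) = -5*(-2 + o) = 10 - 5*o)
J*(-141 + V((0 + 5)*2)) = 118*(-141 + (10 - 5*(0 + 5)*2)) = 118*(-141 + (10 - 25*2)) = 118*(-141 + (10 - 5*10)) = 118*(-141 + (10 - 50)) = 118*(-141 - 40) = 118*(-181) = -21358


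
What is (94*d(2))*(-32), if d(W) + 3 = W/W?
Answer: 6016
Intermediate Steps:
d(W) = -2 (d(W) = -3 + W/W = -3 + 1 = -2)
(94*d(2))*(-32) = (94*(-2))*(-32) = -188*(-32) = 6016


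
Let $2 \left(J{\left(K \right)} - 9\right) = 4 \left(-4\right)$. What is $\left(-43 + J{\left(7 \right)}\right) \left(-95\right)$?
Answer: $3990$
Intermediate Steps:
$J{\left(K \right)} = 1$ ($J{\left(K \right)} = 9 + \frac{4 \left(-4\right)}{2} = 9 + \frac{1}{2} \left(-16\right) = 9 - 8 = 1$)
$\left(-43 + J{\left(7 \right)}\right) \left(-95\right) = \left(-43 + 1\right) \left(-95\right) = \left(-42\right) \left(-95\right) = 3990$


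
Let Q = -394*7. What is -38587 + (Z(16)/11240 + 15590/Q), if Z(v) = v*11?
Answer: -74773041202/1937495 ≈ -38593.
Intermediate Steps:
Z(v) = 11*v
Q = -2758
-38587 + (Z(16)/11240 + 15590/Q) = -38587 + ((11*16)/11240 + 15590/(-2758)) = -38587 + (176*(1/11240) + 15590*(-1/2758)) = -38587 + (22/1405 - 7795/1379) = -38587 - 10921637/1937495 = -74773041202/1937495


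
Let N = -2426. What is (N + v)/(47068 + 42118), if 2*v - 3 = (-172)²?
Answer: 24735/178372 ≈ 0.13867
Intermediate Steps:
v = 29587/2 (v = 3/2 + (½)*(-172)² = 3/2 + (½)*29584 = 3/2 + 14792 = 29587/2 ≈ 14794.)
(N + v)/(47068 + 42118) = (-2426 + 29587/2)/(47068 + 42118) = (24735/2)/89186 = (24735/2)*(1/89186) = 24735/178372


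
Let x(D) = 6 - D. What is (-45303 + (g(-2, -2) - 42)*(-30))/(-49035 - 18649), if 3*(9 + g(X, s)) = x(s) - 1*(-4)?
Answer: 43893/67684 ≈ 0.64850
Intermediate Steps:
g(X, s) = -17/3 - s/3 (g(X, s) = -9 + ((6 - s) - 1*(-4))/3 = -9 + ((6 - s) + 4)/3 = -9 + (10 - s)/3 = -9 + (10/3 - s/3) = -17/3 - s/3)
(-45303 + (g(-2, -2) - 42)*(-30))/(-49035 - 18649) = (-45303 + ((-17/3 - ⅓*(-2)) - 42)*(-30))/(-49035 - 18649) = (-45303 + ((-17/3 + ⅔) - 42)*(-30))/(-67684) = (-45303 + (-5 - 42)*(-30))*(-1/67684) = (-45303 - 47*(-30))*(-1/67684) = (-45303 + 1410)*(-1/67684) = -43893*(-1/67684) = 43893/67684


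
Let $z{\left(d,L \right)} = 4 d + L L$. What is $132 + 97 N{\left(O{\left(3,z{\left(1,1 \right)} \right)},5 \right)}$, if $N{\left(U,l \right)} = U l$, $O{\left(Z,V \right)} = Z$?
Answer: $1587$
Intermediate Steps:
$z{\left(d,L \right)} = L^{2} + 4 d$ ($z{\left(d,L \right)} = 4 d + L^{2} = L^{2} + 4 d$)
$132 + 97 N{\left(O{\left(3,z{\left(1,1 \right)} \right)},5 \right)} = 132 + 97 \cdot 3 \cdot 5 = 132 + 97 \cdot 15 = 132 + 1455 = 1587$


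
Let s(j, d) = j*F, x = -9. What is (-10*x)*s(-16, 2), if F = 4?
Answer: -5760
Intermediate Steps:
s(j, d) = 4*j (s(j, d) = j*4 = 4*j)
(-10*x)*s(-16, 2) = (-10*(-9))*(4*(-16)) = 90*(-64) = -5760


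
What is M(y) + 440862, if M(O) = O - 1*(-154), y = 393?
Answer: 441409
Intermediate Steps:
M(O) = 154 + O (M(O) = O + 154 = 154 + O)
M(y) + 440862 = (154 + 393) + 440862 = 547 + 440862 = 441409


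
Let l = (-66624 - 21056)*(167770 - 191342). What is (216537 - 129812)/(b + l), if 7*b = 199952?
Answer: 607075/14467750672 ≈ 4.1961e-5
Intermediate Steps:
b = 199952/7 (b = (⅐)*199952 = 199952/7 ≈ 28565.)
l = 2066792960 (l = -87680*(-23572) = 2066792960)
(216537 - 129812)/(b + l) = (216537 - 129812)/(199952/7 + 2066792960) = 86725/(14467750672/7) = 86725*(7/14467750672) = 607075/14467750672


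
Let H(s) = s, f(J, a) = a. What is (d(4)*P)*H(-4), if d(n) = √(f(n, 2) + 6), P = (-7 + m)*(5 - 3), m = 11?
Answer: -64*√2 ≈ -90.510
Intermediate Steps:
P = 8 (P = (-7 + 11)*(5 - 3) = 4*2 = 8)
d(n) = 2*√2 (d(n) = √(2 + 6) = √8 = 2*√2)
(d(4)*P)*H(-4) = ((2*√2)*8)*(-4) = (16*√2)*(-4) = -64*√2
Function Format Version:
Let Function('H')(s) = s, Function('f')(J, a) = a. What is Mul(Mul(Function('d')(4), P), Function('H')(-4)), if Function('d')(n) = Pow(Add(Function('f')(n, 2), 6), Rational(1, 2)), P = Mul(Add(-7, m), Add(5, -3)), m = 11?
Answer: Mul(-64, Pow(2, Rational(1, 2))) ≈ -90.510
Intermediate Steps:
P = 8 (P = Mul(Add(-7, 11), Add(5, -3)) = Mul(4, 2) = 8)
Function('d')(n) = Mul(2, Pow(2, Rational(1, 2))) (Function('d')(n) = Pow(Add(2, 6), Rational(1, 2)) = Pow(8, Rational(1, 2)) = Mul(2, Pow(2, Rational(1, 2))))
Mul(Mul(Function('d')(4), P), Function('H')(-4)) = Mul(Mul(Mul(2, Pow(2, Rational(1, 2))), 8), -4) = Mul(Mul(16, Pow(2, Rational(1, 2))), -4) = Mul(-64, Pow(2, Rational(1, 2)))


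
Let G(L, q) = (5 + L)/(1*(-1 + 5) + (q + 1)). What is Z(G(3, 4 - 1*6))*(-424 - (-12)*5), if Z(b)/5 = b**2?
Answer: -116480/9 ≈ -12942.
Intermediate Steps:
G(L, q) = (5 + L)/(5 + q) (G(L, q) = (5 + L)/(1*4 + (1 + q)) = (5 + L)/(4 + (1 + q)) = (5 + L)/(5 + q))
Z(b) = 5*b**2
Z(G(3, 4 - 1*6))*(-424 - (-12)*5) = (5*((5 + 3)/(5 + (4 - 1*6)))**2)*(-424 - (-12)*5) = (5*(8/(5 + (4 - 6)))**2)*(-424 - 1*(-60)) = (5*(8/(5 - 2))**2)*(-424 + 60) = (5*(8/3)**2)*(-364) = (5*(64/9))*(-364) = (320/9)*(-364) = -116480/9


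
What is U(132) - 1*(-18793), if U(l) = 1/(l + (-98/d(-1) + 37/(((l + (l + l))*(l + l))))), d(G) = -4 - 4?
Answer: 283408110181/15080509 ≈ 18793.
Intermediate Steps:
d(G) = -8
U(l) = 1/(49/4 + l + 37/(6*l**2)) (U(l) = 1/(l + (-98/(-8) + 37/(((l + (l + l))*(l + l))))) = 1/(l + (-98*(-1/8) + 37/(((l + 2*l)*(2*l))))) = 1/(l + (49/4 + 37/(((3*l)*(2*l))))) = 1/(l + (49/4 + 37/((6*l**2)))) = 1/(l + (49/4 + 37*(1/(6*l**2)))) = 1/(l + (49/4 + 37/(6*l**2))) = 1/(49/4 + l + 37/(6*l**2)))
U(132) - 1*(-18793) = 12*132**2/(74 + 12*132**3 + 147*132**2) - 1*(-18793) = 12*17424/(74 + 12*2299968 + 147*17424) + 18793 = 12*17424/(74 + 27599616 + 2561328) + 18793 = 12*17424/30161018 + 18793 = 12*17424*(1/30161018) + 18793 = 104544/15080509 + 18793 = 283408110181/15080509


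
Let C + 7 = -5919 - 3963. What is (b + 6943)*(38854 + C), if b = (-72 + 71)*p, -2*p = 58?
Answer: 201943980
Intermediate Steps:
p = -29 (p = -½*58 = -29)
C = -9889 (C = -7 + (-5919 - 3963) = -7 - 9882 = -9889)
b = 29 (b = (-72 + 71)*(-29) = -1*(-29) = 29)
(b + 6943)*(38854 + C) = (29 + 6943)*(38854 - 9889) = 6972*28965 = 201943980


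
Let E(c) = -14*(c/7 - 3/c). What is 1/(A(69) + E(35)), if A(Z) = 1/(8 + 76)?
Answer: -420/28891 ≈ -0.014537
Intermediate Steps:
A(Z) = 1/84
E(c) = -2*c + 42/c (E(c) = -14*(c*(⅐) - 3/c) = -14*(c/7 - 3/c) = -14*(-3/c + c/7) = -2*c + 42/c)
1/(A(69) + E(35)) = 1/(1/84 + (-2*35 + 42/35)) = 1/(1/84 + (-70 + 42*(1/35))) = 1/(1/84 + (-70 + 6/5)) = 1/(1/84 - 344/5) = 1/(-28891/420) = -420/28891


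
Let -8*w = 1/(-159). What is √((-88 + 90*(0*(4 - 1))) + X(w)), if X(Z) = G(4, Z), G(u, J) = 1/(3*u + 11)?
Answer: 17*I*√161/23 ≈ 9.3785*I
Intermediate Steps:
G(u, J) = 1/(11 + 3*u)
w = 1/1272 (w = -⅛/(-159) = -⅛*(-1/159) = 1/1272 ≈ 0.00078616)
X(Z) = 1/23 (X(Z) = 1/(11 + 3*4) = 1/(11 + 12) = 1/23)
√((-88 + 90*(0*(4 - 1))) + X(w)) = √((-88 + 90*(0*(4 - 1))) + 1/23) = √((-88 + 90*(0*3)) + 1/23) = √((-88 + 90*0) + 1/23) = √((-88 + 0) + 1/23) = √(-88 + 1/23) = √(-2023/23) = 17*I*√161/23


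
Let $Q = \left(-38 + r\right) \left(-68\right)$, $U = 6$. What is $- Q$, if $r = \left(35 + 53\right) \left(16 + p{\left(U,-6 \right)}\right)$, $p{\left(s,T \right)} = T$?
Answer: $57256$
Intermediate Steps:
$r = 880$ ($r = \left(35 + 53\right) \left(16 - 6\right) = 88 \cdot 10 = 880$)
$Q = -57256$ ($Q = \left(-38 + 880\right) \left(-68\right) = 842 \left(-68\right) = -57256$)
$- Q = \left(-1\right) \left(-57256\right) = 57256$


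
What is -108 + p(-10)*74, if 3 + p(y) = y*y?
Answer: 7070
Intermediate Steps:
p(y) = -3 + y² (p(y) = -3 + y*y = -3 + y²)
-108 + p(-10)*74 = -108 + (-3 + (-10)²)*74 = -108 + (-3 + 100)*74 = -108 + 97*74 = -108 + 7178 = 7070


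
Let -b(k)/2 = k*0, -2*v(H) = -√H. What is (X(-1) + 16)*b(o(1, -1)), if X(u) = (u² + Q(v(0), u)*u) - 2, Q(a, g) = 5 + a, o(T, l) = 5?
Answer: 0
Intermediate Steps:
v(H) = √H/2 (v(H) = -(-1)*√H/2 = √H/2)
X(u) = -2 + u² + 5*u (X(u) = (u² + (5 + √0/2)*u) - 2 = (u² + (5 + (½)*0)*u) - 2 = (u² + (5 + 0)*u) - 2 = (u² + 5*u) - 2 = -2 + u² + 5*u)
b(k) = 0 (b(k) = -2*k*0 = -2*0 = 0)
(X(-1) + 16)*b(o(1, -1)) = ((-2 + (-1)² + 5*(-1)) + 16)*0 = ((-2 + 1 - 5) + 16)*0 = (-6 + 16)*0 = 10*0 = 0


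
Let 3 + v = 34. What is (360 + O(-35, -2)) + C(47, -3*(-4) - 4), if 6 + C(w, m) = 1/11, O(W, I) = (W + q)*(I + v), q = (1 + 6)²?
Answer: 8361/11 ≈ 760.09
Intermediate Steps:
v = 31 (v = -3 + 34 = 31)
q = 49 (q = 7² = 49)
O(W, I) = (31 + I)*(49 + W) (O(W, I) = (W + 49)*(I + 31) = (49 + W)*(31 + I) = (31 + I)*(49 + W))
C(w, m) = -65/11 (C(w, m) = -6 + 1/11 = -65/11)
(360 + O(-35, -2)) + C(47, -3*(-4) - 4) = (360 + (1519 + 31*(-35) + 49*(-2) - 2*(-35))) - 65/11 = (360 + (1519 - 1085 - 98 + 70)) - 65/11 = (360 + 406) - 65/11 = 766 - 65/11 = 8361/11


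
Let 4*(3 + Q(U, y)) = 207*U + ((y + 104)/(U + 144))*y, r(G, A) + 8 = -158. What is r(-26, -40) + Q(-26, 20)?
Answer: -178091/118 ≈ -1509.2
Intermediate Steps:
r(G, A) = -166 (r(G, A) = -8 - 158 = -166)
Q(U, y) = -3 + 207*U/4 + y*(104 + y)/(4*(144 + U)) (Q(U, y) = -3 + (207*U + ((y + 104)/(U + 144))*y)/4 = -3 + (207*U + ((104 + y)/(144 + U))*y)/4 = -3 + (207*U + y*(104 + y)/(144 + U))/4 = -3 + (207*U/4 + y*(104 + y)/(4*(144 + U))) = -3 + 207*U/4 + y*(104 + y)/(4*(144 + U)))
r(-26, -40) + Q(-26, 20) = -166 + (-1728 + 20² + 104*20 + 207*(-26)² + 29796*(-26))/(4*(144 - 26)) = -166 + (¼)*(-1728 + 400 + 2080 + 207*676 - 774696)/118 = -166 + (¼)*(1/118)*(-1728 + 400 + 2080 + 139932 - 774696) = -166 + (¼)*(1/118)*(-634012) = -166 - 158503/118 = -178091/118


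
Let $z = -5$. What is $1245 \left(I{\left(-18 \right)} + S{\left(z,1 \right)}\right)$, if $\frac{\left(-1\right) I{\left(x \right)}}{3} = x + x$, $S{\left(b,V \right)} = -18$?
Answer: $112050$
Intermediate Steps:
$I{\left(x \right)} = - 6 x$ ($I{\left(x \right)} = - 3 \left(x + x\right) = - 3 \cdot 2 x = - 6 x$)
$1245 \left(I{\left(-18 \right)} + S{\left(z,1 \right)}\right) = 1245 \left(\left(-6\right) \left(-18\right) - 18\right) = 1245 \left(108 - 18\right) = 1245 \cdot 90 = 112050$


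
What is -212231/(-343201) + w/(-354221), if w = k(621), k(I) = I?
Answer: 74963549230/121569001421 ≈ 0.61663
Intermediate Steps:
w = 621
-212231/(-343201) + w/(-354221) = -212231/(-343201) + 621/(-354221) = -212231*(-1/343201) + 621*(-1/354221) = 212231/343201 - 621/354221 = 74963549230/121569001421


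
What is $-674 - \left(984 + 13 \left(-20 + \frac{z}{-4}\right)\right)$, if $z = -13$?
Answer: $- \frac{5761}{4} \approx -1440.3$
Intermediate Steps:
$-674 - \left(984 + 13 \left(-20 + \frac{z}{-4}\right)\right) = -674 - \left(984 + 13 \left(-20 - \frac{13}{-4}\right)\right) = -674 - \left(984 + 13 \left(-20 - - \frac{13}{4}\right)\right) = -674 - \left(984 + 13 \left(-20 + \frac{13}{4}\right)\right) = -674 - \frac{3065}{4} = - \frac{5761}{4}$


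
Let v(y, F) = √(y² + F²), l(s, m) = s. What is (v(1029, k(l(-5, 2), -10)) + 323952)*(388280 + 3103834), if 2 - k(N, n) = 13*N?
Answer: 1131277314528 + 3492114*√1063330 ≈ 1.1349e+12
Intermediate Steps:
k(N, n) = 2 - 13*N
v(y, F) = √(F² + y²)
(v(1029, k(l(-5, 2), -10)) + 323952)*(388280 + 3103834) = (√((2 - 13*(-5))² + 1029²) + 323952)*(388280 + 3103834) = (√((2 + 65)² + 1058841) + 323952)*3492114 = (√(67² + 1058841) + 323952)*3492114 = (√(4489 + 1058841) + 323952)*3492114 = (√1063330 + 323952)*3492114 = (323952 + √1063330)*3492114 = 1131277314528 + 3492114*√1063330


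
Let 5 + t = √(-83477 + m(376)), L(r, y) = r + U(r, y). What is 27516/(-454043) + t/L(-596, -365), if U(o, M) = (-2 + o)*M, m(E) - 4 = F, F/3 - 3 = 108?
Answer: -5991787999/98833355982 + I*√20785/108837 ≈ -0.060625 + 0.0013246*I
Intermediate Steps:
F = 333 (F = 9 + 3*108 = 9 + 324 = 333)
m(E) = 337 (m(E) = 4 + 333 = 337)
U(o, M) = M*(-2 + o)
L(r, y) = r + y*(-2 + r)
t = -5 + 2*I*√20785 (t = -5 + √(-83477 + 337) = -5 + √(-83140) = -5 + 2*I*√20785 ≈ -5.0 + 288.34*I)
27516/(-454043) + t/L(-596, -365) = 27516/(-454043) + (-5 + 2*I*√20785)/(-596 - 365*(-2 - 596)) = 27516*(-1/454043) + (-5 + 2*I*√20785)/(-596 - 365*(-598)) = -27516/454043 + (-5 + 2*I*√20785)/(-596 + 218270) = -27516/454043 + (-5 + 2*I*√20785)/217674 = -27516/454043 + (-5 + 2*I*√20785)*(1/217674) = -27516/454043 + (-5/217674 + I*√20785/108837) = -5991787999/98833355982 + I*√20785/108837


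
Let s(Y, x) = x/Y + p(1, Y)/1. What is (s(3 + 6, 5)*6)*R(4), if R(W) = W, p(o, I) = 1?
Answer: 112/3 ≈ 37.333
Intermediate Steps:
s(Y, x) = 1 + x/Y (s(Y, x) = x/Y + 1/1 = x/Y + 1*1 = x/Y + 1 = 1 + x/Y)
(s(3 + 6, 5)*6)*R(4) = ((((3 + 6) + 5)/(3 + 6))*6)*4 = (((9 + 5)/9)*6)*4 = (((⅑)*14)*6)*4 = ((14/9)*6)*4 = (28/3)*4 = 112/3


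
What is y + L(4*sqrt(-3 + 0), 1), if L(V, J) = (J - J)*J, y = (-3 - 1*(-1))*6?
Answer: -12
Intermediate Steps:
y = -12 (y = (-3 + 1)*6 = -2*6 = -12)
L(V, J) = 0 (L(V, J) = 0*J = 0)
y + L(4*sqrt(-3 + 0), 1) = -12 + 0 = -12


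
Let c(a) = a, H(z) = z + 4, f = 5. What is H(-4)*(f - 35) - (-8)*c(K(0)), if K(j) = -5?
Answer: -40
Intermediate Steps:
H(z) = 4 + z
H(-4)*(f - 35) - (-8)*c(K(0)) = (4 - 4)*(5 - 35) - (-8)*(-5) = 0*(-30) - 1*40 = 0 - 40 = -40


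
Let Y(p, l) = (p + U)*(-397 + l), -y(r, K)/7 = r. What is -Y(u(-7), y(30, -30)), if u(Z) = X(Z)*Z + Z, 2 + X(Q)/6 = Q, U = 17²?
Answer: 400620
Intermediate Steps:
y(r, K) = -7*r
U = 289
X(Q) = -12 + 6*Q
u(Z) = Z + Z*(-12 + 6*Z) (u(Z) = (-12 + 6*Z)*Z + Z = Z*(-12 + 6*Z) + Z = Z + Z*(-12 + 6*Z))
Y(p, l) = (-397 + l)*(289 + p) (Y(p, l) = (p + 289)*(-397 + l) = (289 + p)*(-397 + l) = (-397 + l)*(289 + p))
-Y(u(-7), y(30, -30)) = -(-114733 - (-2779)*(-11 + 6*(-7)) + 289*(-7*30) + (-7*30)*(-7*(-11 + 6*(-7)))) = -(-114733 - (-2779)*(-11 - 42) + 289*(-210) - (-1470)*(-11 - 42)) = -(-114733 - (-2779)*(-53) - 60690 - (-1470)*(-53)) = -(-114733 - 397*371 - 60690 - 210*371) = -(-114733 - 147287 - 60690 - 77910) = -1*(-400620) = 400620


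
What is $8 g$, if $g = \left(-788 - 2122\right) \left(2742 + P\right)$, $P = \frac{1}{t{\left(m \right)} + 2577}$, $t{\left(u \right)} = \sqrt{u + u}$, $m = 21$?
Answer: $- \frac{141304282312560}{2213629} + \frac{7760 \sqrt{42}}{2213629} \approx -6.3834 \cdot 10^{7}$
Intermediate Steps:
$t{\left(u \right)} = \sqrt{2} \sqrt{u}$ ($t{\left(u \right)} = \sqrt{2 u} = \sqrt{2} \sqrt{u}$)
$P = \frac{1}{2577 + \sqrt{42}}$ ($P = \frac{1}{\sqrt{2} \sqrt{21} + 2577} = \frac{1}{\sqrt{42} + 2577} = \frac{1}{2577 + \sqrt{42}} \approx 0.00038707$)
$g = - \frac{17663035289070}{2213629} + \frac{970 \sqrt{42}}{2213629}$ ($g = \left(-788 - 2122\right) \left(2742 + \left(\frac{859}{2213629} - \frac{\sqrt{42}}{6640887}\right)\right) = - 2910 \left(\frac{6069771577}{2213629} - \frac{\sqrt{42}}{6640887}\right) = - \frac{17663035289070}{2213629} + \frac{970 \sqrt{42}}{2213629} \approx -7.9792 \cdot 10^{6}$)
$8 g = 8 \left(- \frac{17663035289070}{2213629} + \frac{970 \sqrt{42}}{2213629}\right) = - \frac{141304282312560}{2213629} + \frac{7760 \sqrt{42}}{2213629}$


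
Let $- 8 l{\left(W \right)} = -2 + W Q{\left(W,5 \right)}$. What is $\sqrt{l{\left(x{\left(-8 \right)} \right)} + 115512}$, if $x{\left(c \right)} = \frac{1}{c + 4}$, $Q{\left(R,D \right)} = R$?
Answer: $\frac{\sqrt{29571134}}{16} \approx 339.87$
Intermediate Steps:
$x{\left(c \right)} = \frac{1}{4 + c}$
$l{\left(W \right)} = \frac{1}{4} - \frac{W^{2}}{8}$ ($l{\left(W \right)} = - \frac{-2 + W W}{8} = - \frac{-2 + W^{2}}{8} = \frac{1}{4} - \frac{W^{2}}{8}$)
$\sqrt{l{\left(x{\left(-8 \right)} \right)} + 115512} = \sqrt{\left(\frac{1}{4} - \frac{\left(\frac{1}{4 - 8}\right)^{2}}{8}\right) + 115512} = \sqrt{\left(\frac{1}{4} - \frac{\left(\frac{1}{-4}\right)^{2}}{8}\right) + 115512} = \sqrt{\left(\frac{1}{4} - \frac{\left(- \frac{1}{4}\right)^{2}}{8}\right) + 115512} = \sqrt{\left(\frac{1}{4} - \frac{1}{128}\right) + 115512} = \sqrt{\frac{31}{128} + 115512} = \sqrt{\frac{14785567}{128}} = \frac{\sqrt{29571134}}{16}$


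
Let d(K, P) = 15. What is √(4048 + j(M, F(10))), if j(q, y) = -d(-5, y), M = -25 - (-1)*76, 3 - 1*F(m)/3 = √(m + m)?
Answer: √4033 ≈ 63.506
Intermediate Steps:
F(m) = 9 - 3*√2*√m (F(m) = 9 - 3*√(m + m) = 9 - 3*√2*√m)
M = 51 (M = -25 - 1*(-76) = -25 + 76 = 51)
j(q, y) = -15 (j(q, y) = -1*15 = -15)
√(4048 + j(M, F(10))) = √(4048 - 15) = √4033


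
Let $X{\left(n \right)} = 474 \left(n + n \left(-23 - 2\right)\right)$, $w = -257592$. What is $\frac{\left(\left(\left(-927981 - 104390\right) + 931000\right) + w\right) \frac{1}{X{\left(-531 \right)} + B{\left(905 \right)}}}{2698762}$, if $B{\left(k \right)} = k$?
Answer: $- \frac{32633}{1482248658862} \approx -2.2016 \cdot 10^{-8}$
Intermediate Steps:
$X{\left(n \right)} = - 11376 n$ ($X{\left(n \right)} = 474 \left(n + n \left(-25\right)\right) = 474 \left(n - 25 n\right) = 474 \left(- 24 n\right) = - 11376 n$)
$\frac{\left(\left(\left(-927981 - 104390\right) + 931000\right) + w\right) \frac{1}{X{\left(-531 \right)} + B{\left(905 \right)}}}{2698762} = \frac{\left(\left(\left(-927981 - 104390\right) + 931000\right) - 257592\right) \frac{1}{\left(-11376\right) \left(-531\right) + 905}}{2698762} = \frac{\left(-1032371 + 931000\right) - 257592}{6040656 + 905} \cdot \frac{1}{2698762} = \frac{-101371 - 257592}{6041561} \cdot \frac{1}{2698762} = \left(-358963\right) \frac{1}{6041561} \cdot \frac{1}{2698762} = \left(- \frac{358963}{6041561}\right) \frac{1}{2698762} = - \frac{32633}{1482248658862}$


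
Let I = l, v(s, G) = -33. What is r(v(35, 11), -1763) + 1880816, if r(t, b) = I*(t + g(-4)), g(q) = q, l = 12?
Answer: 1880372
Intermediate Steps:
I = 12
r(t, b) = -48 + 12*t (r(t, b) = 12*(t - 4) = 12*(-4 + t) = -48 + 12*t)
r(v(35, 11), -1763) + 1880816 = (-48 + 12*(-33)) + 1880816 = (-48 - 396) + 1880816 = -444 + 1880816 = 1880372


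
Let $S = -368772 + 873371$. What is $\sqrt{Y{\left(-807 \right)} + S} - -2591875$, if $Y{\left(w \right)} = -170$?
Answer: $2591875 + \sqrt{504429} \approx 2.5926 \cdot 10^{6}$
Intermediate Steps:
$S = 504599$
$\sqrt{Y{\left(-807 \right)} + S} - -2591875 = \sqrt{-170 + 504599} - -2591875 = \sqrt{504429} + 2591875 = 2591875 + \sqrt{504429}$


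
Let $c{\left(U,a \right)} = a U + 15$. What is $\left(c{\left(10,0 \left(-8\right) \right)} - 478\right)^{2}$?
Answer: $214369$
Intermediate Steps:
$c{\left(U,a \right)} = 15 + U a$ ($c{\left(U,a \right)} = U a + 15 = 15 + U a$)
$\left(c{\left(10,0 \left(-8\right) \right)} - 478\right)^{2} = \left(\left(15 + 10 \cdot 0 \left(-8\right)\right) - 478\right)^{2} = \left(\left(15 + 10 \cdot 0\right) - 478\right)^{2} = \left(\left(15 + 0\right) - 478\right)^{2} = \left(15 - 478\right)^{2} = \left(-463\right)^{2} = 214369$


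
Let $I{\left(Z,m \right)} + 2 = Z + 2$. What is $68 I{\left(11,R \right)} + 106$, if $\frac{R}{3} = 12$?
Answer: $854$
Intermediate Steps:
$R = 36$ ($R = 3 \cdot 12 = 36$)
$I{\left(Z,m \right)} = Z$ ($I{\left(Z,m \right)} = -2 + \left(Z + 2\right) = -2 + \left(2 + Z\right) = Z$)
$68 I{\left(11,R \right)} + 106 = 68 \cdot 11 + 106 = 748 + 106 = 854$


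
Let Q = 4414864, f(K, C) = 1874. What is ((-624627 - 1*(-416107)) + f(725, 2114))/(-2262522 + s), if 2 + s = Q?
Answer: -103323/1076170 ≈ -0.096010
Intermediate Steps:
s = 4414862 (s = -2 + 4414864 = 4414862)
((-624627 - 1*(-416107)) + f(725, 2114))/(-2262522 + s) = ((-624627 - 1*(-416107)) + 1874)/(-2262522 + 4414862) = ((-624627 + 416107) + 1874)/2152340 = (-208520 + 1874)*(1/2152340) = -206646*1/2152340 = -103323/1076170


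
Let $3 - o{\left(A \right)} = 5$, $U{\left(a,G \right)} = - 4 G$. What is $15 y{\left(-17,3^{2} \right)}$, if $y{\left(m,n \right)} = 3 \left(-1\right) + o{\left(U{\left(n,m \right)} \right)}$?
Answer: $-75$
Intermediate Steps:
$o{\left(A \right)} = -2$ ($o{\left(A \right)} = 3 - 5 = -2$)
$y{\left(m,n \right)} = -5$ ($y{\left(m,n \right)} = 3 \left(-1\right) - 2 = -3 - 2 = -5$)
$15 y{\left(-17,3^{2} \right)} = 15 \left(-5\right) = -75$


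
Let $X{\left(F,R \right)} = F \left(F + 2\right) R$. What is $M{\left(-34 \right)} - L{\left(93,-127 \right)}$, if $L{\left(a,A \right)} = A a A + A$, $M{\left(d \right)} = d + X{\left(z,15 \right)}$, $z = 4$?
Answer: $-1499544$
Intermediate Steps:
$X{\left(F,R \right)} = F R \left(2 + F\right)$ ($X{\left(F,R \right)} = F \left(2 + F\right) R = F R \left(2 + F\right)$)
$M{\left(d \right)} = 360 + d$ ($M{\left(d \right)} = d + 4 \cdot 15 \left(2 + 4\right) = d + 4 \cdot 15 \cdot 6 = d + 360 = 360 + d$)
$L{\left(a,A \right)} = A + a A^{2}$ ($L{\left(a,A \right)} = a A^{2} + A = A + a A^{2}$)
$M{\left(-34 \right)} - L{\left(93,-127 \right)} = \left(360 - 34\right) - - 127 \left(1 - 11811\right) = 326 - - 127 \left(1 - 11811\right) = 326 - \left(-127\right) \left(-11810\right) = 326 - 1499870 = -1499544$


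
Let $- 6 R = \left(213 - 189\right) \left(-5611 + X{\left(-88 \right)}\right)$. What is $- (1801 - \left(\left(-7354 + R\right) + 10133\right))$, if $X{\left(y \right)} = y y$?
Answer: $-7554$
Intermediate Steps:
$X{\left(y \right)} = y^{2}$
$R = -8532$ ($R = - \frac{\left(213 - 189\right) \left(-5611 + \left(-88\right)^{2}\right)}{6} = - \frac{24 \left(-5611 + 7744\right)}{6} = - \frac{24 \cdot 2133}{6} = \left(- \frac{1}{6}\right) 51192 = -8532$)
$- (1801 - \left(\left(-7354 + R\right) + 10133\right)) = - (1801 - \left(\left(-7354 - 8532\right) + 10133\right)) = - (1801 - \left(-15886 + 10133\right)) = - (1801 - -5753) = - (1801 + 5753) = \left(-1\right) 7554 = -7554$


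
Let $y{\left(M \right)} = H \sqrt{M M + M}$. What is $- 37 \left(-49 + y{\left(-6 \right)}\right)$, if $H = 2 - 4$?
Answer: $1813 + 74 \sqrt{30} \approx 2218.3$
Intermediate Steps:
$H = -2$
$y{\left(M \right)} = - 2 \sqrt{M + M^{2}}$ ($y{\left(M \right)} = - 2 \sqrt{M M + M} = - 2 \sqrt{M^{2} + M} = - 2 \sqrt{M + M^{2}}$)
$- 37 \left(-49 + y{\left(-6 \right)}\right) = - 37 \left(-49 - 2 \sqrt{- 6 \left(1 - 6\right)}\right) = - 37 \left(-49 - 2 \sqrt{\left(-6\right) \left(-5\right)}\right) = - 37 \left(-49 - 2 \sqrt{30}\right) = 1813 + 74 \sqrt{30}$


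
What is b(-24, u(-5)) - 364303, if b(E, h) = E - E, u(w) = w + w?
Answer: -364303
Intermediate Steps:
u(w) = 2*w
b(E, h) = 0
b(-24, u(-5)) - 364303 = 0 - 364303 = -364303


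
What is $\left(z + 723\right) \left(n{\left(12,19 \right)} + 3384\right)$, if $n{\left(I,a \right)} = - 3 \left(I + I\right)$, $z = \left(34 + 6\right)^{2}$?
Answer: $7693776$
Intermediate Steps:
$z = 1600$ ($z = 40^{2} = 1600$)
$n{\left(I,a \right)} = - 6 I$ ($n{\left(I,a \right)} = - 3 \cdot 2 I = - 6 I$)
$\left(z + 723\right) \left(n{\left(12,19 \right)} + 3384\right) = \left(1600 + 723\right) \left(\left(-6\right) 12 + 3384\right) = 2323 \left(-72 + 3384\right) = 2323 \cdot 3312 = 7693776$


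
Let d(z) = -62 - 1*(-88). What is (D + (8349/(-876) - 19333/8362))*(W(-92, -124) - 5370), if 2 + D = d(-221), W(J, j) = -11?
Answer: -79865377767/1220852 ≈ -65418.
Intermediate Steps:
d(z) = 26 (d(z) = -62 + 88 = 26)
D = 24 (D = -2 + 26 = 24)
(D + (8349/(-876) - 19333/8362))*(W(-92, -124) - 5370) = (24 + (8349/(-876) - 19333/8362))*(-11 - 5370) = (24 + (8349*(-1/876) - 19333*1/8362))*(-5381) = (24 + (-2783/292 - 19333/8362))*(-5381) = (24 - 14458341/1220852)*(-5381) = (14842107/1220852)*(-5381) = -79865377767/1220852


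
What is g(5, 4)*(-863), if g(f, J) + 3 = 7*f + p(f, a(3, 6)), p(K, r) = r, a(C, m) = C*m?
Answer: -43150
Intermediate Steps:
g(f, J) = 15 + 7*f (g(f, J) = -3 + (7*f + 3*6) = -3 + (7*f + 18) = -3 + (18 + 7*f) = 15 + 7*f)
g(5, 4)*(-863) = (15 + 7*5)*(-863) = (15 + 35)*(-863) = 50*(-863) = -43150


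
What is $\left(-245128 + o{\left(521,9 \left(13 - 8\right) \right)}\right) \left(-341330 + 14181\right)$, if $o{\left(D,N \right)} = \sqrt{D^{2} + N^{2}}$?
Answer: $80193380072 - 327149 \sqrt{273466} \approx 8.0022 \cdot 10^{10}$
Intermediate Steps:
$\left(-245128 + o{\left(521,9 \left(13 - 8\right) \right)}\right) \left(-341330 + 14181\right) = \left(-245128 + \sqrt{521^{2} + \left(9 \left(13 - 8\right)\right)^{2}}\right) \left(-341330 + 14181\right) = \left(-245128 + \sqrt{271441 + \left(9 \cdot 5\right)^{2}}\right) \left(-327149\right) = \left(-245128 + \sqrt{271441 + 45^{2}}\right) \left(-327149\right) = \left(-245128 + \sqrt{271441 + 2025}\right) \left(-327149\right) = \left(-245128 + \sqrt{273466}\right) \left(-327149\right) = 80193380072 - 327149 \sqrt{273466}$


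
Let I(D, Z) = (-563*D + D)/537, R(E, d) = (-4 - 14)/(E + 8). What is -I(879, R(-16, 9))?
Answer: 164666/179 ≈ 919.92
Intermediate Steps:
R(E, d) = -18/(8 + E)
I(D, Z) = -562*D/537 (I(D, Z) = -562*D*(1/537) = -562*D/537)
-I(879, R(-16, 9)) = -(-562)*879/537 = -1*(-164666/179) = 164666/179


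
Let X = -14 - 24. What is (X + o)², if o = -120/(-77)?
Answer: 7873636/5929 ≈ 1328.0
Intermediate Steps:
o = 120/77 (o = -120*(-1/77) = 120/77 ≈ 1.5584)
X = -38
(X + o)² = (-38 + 120/77)² = (-2806/77)² = 7873636/5929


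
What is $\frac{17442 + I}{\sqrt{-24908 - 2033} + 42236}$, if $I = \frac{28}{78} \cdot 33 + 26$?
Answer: $\frac{9597624168}{23190786281} - \frac{227238 i \sqrt{26941}}{23190786281} \approx 0.41386 - 0.0016083 i$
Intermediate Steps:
$I = \frac{492}{13}$ ($I = 28 \cdot \frac{1}{78} \cdot 33 + 26 = \frac{14}{39} \cdot 33 + 26 = \frac{154}{13} + 26 = \frac{492}{13} \approx 37.846$)
$\frac{17442 + I}{\sqrt{-24908 - 2033} + 42236} = \frac{17442 + \frac{492}{13}}{\sqrt{-24908 - 2033} + 42236} = \frac{227238}{13 \left(\sqrt{-26941} + 42236\right)} = \frac{227238}{13 \left(i \sqrt{26941} + 42236\right)} = \frac{227238}{13 \left(42236 + i \sqrt{26941}\right)}$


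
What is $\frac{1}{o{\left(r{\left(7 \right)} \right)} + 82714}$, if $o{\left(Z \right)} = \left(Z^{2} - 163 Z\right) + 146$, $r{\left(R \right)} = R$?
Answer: $\frac{1}{81768} \approx 1.223 \cdot 10^{-5}$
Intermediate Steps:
$o{\left(Z \right)} = 146 + Z^{2} - 163 Z$
$\frac{1}{o{\left(r{\left(7 \right)} \right)} + 82714} = \frac{1}{\left(146 + 7^{2} - 1141\right) + 82714} = \frac{1}{\left(146 + 49 - 1141\right) + 82714} = \frac{1}{-946 + 82714} = \frac{1}{81768}$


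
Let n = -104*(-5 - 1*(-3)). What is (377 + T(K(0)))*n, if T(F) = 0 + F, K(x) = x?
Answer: 78416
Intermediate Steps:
T(F) = F
n = 208 (n = -104*(-5 + 3) = -104*(-2) = 208)
(377 + T(K(0)))*n = (377 + 0)*208 = 377*208 = 78416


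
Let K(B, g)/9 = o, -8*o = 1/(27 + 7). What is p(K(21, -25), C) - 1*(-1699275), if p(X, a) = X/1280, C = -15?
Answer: 591619583991/348160 ≈ 1.6993e+6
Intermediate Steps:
o = -1/272 (o = -1/(8*(27 + 7)) = -⅛/34 = -⅛*1/34 = -1/272 ≈ -0.0036765)
K(B, g) = -9/272 (K(B, g) = 9*(-1/272) = -9/272)
p(X, a) = X/1280 (p(X, a) = X*(1/1280) = X/1280)
p(K(21, -25), C) - 1*(-1699275) = (1/1280)*(-9/272) - 1*(-1699275) = -9/348160 + 1699275 = 591619583991/348160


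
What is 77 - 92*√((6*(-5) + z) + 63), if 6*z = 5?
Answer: 77 - 46*√1218/3 ≈ -458.13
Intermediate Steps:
z = ⅚ (z = (⅙)*5 = ⅚ ≈ 0.83333)
77 - 92*√((6*(-5) + z) + 63) = 77 - 92*√((6*(-5) + ⅚) + 63) = 77 - 92*√((-30 + ⅚) + 63) = 77 - 92*√(-175/6 + 63) = 77 - 46*√1218/3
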